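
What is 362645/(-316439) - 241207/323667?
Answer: -193703521088/102420861813 ≈ -1.8913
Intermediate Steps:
362645/(-316439) - 241207/323667 = 362645*(-1/316439) - 241207*1/323667 = -362645/316439 - 241207/323667 = -193703521088/102420861813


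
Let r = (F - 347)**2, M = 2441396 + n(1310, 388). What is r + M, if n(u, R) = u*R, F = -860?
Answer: 4406525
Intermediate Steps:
n(u, R) = R*u
M = 2949676 (M = 2441396 + 388*1310 = 2441396 + 508280 = 2949676)
r = 1456849 (r = (-860 - 347)**2 = (-1207)**2 = 1456849)
r + M = 1456849 + 2949676 = 4406525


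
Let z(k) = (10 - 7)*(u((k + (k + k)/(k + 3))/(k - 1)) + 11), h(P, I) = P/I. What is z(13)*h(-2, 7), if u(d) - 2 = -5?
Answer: -48/7 ≈ -6.8571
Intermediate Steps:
u(d) = -3 (u(d) = 2 - 5 = -3)
z(k) = 24 (z(k) = (10 - 7)*(-3 + 11) = 3*8 = 24)
z(13)*h(-2, 7) = 24*(-2/7) = -48/7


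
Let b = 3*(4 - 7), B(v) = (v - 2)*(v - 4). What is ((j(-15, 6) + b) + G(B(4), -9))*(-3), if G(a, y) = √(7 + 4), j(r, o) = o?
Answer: 9 - 3*√11 ≈ -0.94987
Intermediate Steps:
B(v) = (-4 + v)*(-2 + v) (B(v) = (-2 + v)*(-4 + v) = (-4 + v)*(-2 + v))
G(a, y) = √11
b = -9 (b = 3*(-3) = -9)
((j(-15, 6) + b) + G(B(4), -9))*(-3) = ((6 - 9) + √11)*(-3) = (-3 + √11)*(-3) = 9 - 3*√11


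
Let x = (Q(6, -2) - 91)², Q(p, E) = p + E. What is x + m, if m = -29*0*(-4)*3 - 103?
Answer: 7466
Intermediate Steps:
Q(p, E) = E + p
x = 7569 (x = ((-2 + 6) - 91)² = (4 - 91)² = (-87)² = 7569)
m = -103 (m = -0*3 - 103 = -29*0 - 103 = 0 - 103 = -103)
x + m = 7569 - 103 = 7466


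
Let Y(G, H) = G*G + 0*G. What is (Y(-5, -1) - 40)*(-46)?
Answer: 690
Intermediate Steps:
Y(G, H) = G² (Y(G, H) = G² + 0 = G²)
(Y(-5, -1) - 40)*(-46) = ((-5)² - 40)*(-46) = (25 - 40)*(-46) = -15*(-46) = 690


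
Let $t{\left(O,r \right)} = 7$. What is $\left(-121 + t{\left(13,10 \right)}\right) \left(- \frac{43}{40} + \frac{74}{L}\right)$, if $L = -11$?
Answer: $\frac{195681}{220} \approx 889.46$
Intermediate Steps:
$\left(-121 + t{\left(13,10 \right)}\right) \left(- \frac{43}{40} + \frac{74}{L}\right) = \left(-121 + 7\right) \left(- \frac{43}{40} + \frac{74}{-11}\right) = - 114 \left(\left(-43\right) \frac{1}{40} + 74 \left(- \frac{1}{11}\right)\right) = - 114 \left(- \frac{43}{40} - \frac{74}{11}\right) = \left(-114\right) \left(- \frac{3433}{440}\right) = \frac{195681}{220}$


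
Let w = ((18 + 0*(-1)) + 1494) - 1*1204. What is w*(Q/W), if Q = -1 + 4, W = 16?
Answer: 231/4 ≈ 57.750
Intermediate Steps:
Q = 3
w = 308 (w = ((18 + 0) + 1494) - 1204 = (18 + 1494) - 1204 = 1512 - 1204 = 308)
w*(Q/W) = 308*(3/16) = 231/4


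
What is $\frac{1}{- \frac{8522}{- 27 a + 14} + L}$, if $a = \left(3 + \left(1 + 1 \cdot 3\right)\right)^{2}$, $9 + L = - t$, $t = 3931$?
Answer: $- \frac{1309}{5148938} \approx -0.00025423$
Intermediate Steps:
$L = -3940$ ($L = -9 - 3931 = -3940$)
$a = 49$ ($a = \left(3 + \left(1 + 3\right)\right)^{2} = \left(3 + 4\right)^{2} = 7^{2} = 49$)
$\frac{1}{- \frac{8522}{- 27 a + 14} + L} = \frac{1}{- \frac{8522}{\left(-27\right) 49 + 14} - 3940} = \frac{1}{- \frac{8522}{-1323 + 14} - 3940} = \frac{1}{- \frac{8522}{-1309} - 3940} = \frac{1}{\left(-8522\right) \left(- \frac{1}{1309}\right) - 3940} = \frac{1}{\frac{8522}{1309} - 3940} = \frac{1}{- \frac{5148938}{1309}} = - \frac{1309}{5148938}$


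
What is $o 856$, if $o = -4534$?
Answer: $-3881104$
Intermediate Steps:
$o 856 = \left(-4534\right) 856 = -3881104$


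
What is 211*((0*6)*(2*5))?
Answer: 0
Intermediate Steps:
211*((0*6)*(2*5)) = 211*(0*10) = 211*0 = 0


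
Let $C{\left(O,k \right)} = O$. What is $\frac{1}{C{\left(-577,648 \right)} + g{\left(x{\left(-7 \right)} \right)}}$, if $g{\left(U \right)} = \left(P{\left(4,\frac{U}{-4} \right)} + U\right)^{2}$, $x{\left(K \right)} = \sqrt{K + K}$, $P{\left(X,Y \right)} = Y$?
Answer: $- \frac{8}{4679} \approx -0.0017098$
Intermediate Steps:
$x{\left(K \right)} = \sqrt{2} \sqrt{K}$ ($x{\left(K \right)} = \sqrt{2 K} = \sqrt{2} \sqrt{K}$)
$g{\left(U \right)} = \frac{9 U^{2}}{16}$ ($g{\left(U \right)} = \left(\frac{U}{-4} + U\right)^{2} = \left(U \left(- \frac{1}{4}\right) + U\right)^{2} = \left(- \frac{U}{4} + U\right)^{2} = \left(\frac{3 U}{4}\right)^{2} = \frac{9 U^{2}}{16}$)
$\frac{1}{C{\left(-577,648 \right)} + g{\left(x{\left(-7 \right)} \right)}} = \frac{1}{-577 + \frac{9 \left(\sqrt{2} \sqrt{-7}\right)^{2}}{16}} = \frac{1}{-577 + \frac{9 \left(\sqrt{2} i \sqrt{7}\right)^{2}}{16}} = \frac{1}{-577 + \frac{9 \left(i \sqrt{14}\right)^{2}}{16}} = \frac{1}{-577 + \frac{9}{16} \left(-14\right)} = \frac{1}{-577 - \frac{63}{8}} = \frac{1}{- \frac{4679}{8}} = - \frac{8}{4679}$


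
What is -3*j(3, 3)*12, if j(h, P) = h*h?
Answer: -324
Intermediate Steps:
j(h, P) = h²
-3*j(3, 3)*12 = -3*3²*12 = -3*9*12 = -27*12 = -324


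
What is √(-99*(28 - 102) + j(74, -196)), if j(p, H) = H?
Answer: √7130 ≈ 84.439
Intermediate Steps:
√(-99*(28 - 102) + j(74, -196)) = √(-99*(28 - 102) - 196) = √(-99*(-74) - 196) = √(7326 - 196) = √7130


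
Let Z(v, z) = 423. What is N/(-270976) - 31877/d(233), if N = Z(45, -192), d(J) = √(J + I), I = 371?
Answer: -423/270976 - 31877*√151/302 ≈ -1297.1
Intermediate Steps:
d(J) = √(371 + J) (d(J) = √(J + 371) = √(371 + J))
N = 423
N/(-270976) - 31877/d(233) = 423/(-270976) - 31877/√(371 + 233) = 423*(-1/270976) - 31877*√151/302 = -423/270976 - 31877*√151/302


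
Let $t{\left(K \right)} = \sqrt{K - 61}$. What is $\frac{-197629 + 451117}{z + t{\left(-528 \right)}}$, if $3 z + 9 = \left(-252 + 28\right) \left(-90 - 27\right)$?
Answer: $\frac{1106855352}{38132939} - \frac{126744 i \sqrt{589}}{38132939} \approx 29.026 - 0.080665 i$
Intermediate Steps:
$t{\left(K \right)} = \sqrt{-61 + K}$
$z = 8733$ ($z = -3 + \frac{\left(-252 + 28\right) \left(-90 - 27\right)}{3} = -3 + \frac{\left(-224\right) \left(-90 - 27\right)}{3} = -3 + \frac{\left(-224\right) \left(-117\right)}{3} = -3 + \frac{1}{3} \cdot 26208 = -3 + 8736 = 8733$)
$\frac{-197629 + 451117}{z + t{\left(-528 \right)}} = \frac{-197629 + 451117}{8733 + \sqrt{-61 - 528}} = \frac{253488}{8733 + \sqrt{-589}} = \frac{253488}{8733 + i \sqrt{589}}$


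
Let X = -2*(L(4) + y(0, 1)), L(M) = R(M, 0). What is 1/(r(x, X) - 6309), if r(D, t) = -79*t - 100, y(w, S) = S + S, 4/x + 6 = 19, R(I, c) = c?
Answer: -1/6093 ≈ -0.00016412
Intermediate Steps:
x = 4/13 (x = 4/(-6 + 19) = 4/13 ≈ 0.30769)
y(w, S) = 2*S
L(M) = 0
X = -4 (X = -2*(0 + 2*1) = -2*(0 + 2) = -2*2 = -4)
r(D, t) = -100 - 79*t
1/(r(x, X) - 6309) = 1/((-100 - 79*(-4)) - 6309) = 1/((-100 + 316) - 6309) = 1/(216 - 6309) = 1/(-6093) = -1/6093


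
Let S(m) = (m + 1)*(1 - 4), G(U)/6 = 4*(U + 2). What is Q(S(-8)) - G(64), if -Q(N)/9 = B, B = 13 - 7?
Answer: -1638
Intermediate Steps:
B = 6
G(U) = 48 + 24*U (G(U) = 6*(4*(U + 2)) = 6*(4*(2 + U)) = 6*(8 + 4*U) = 48 + 24*U)
S(m) = -3 - 3*m (S(m) = (1 + m)*(-3) = -3 - 3*m)
Q(N) = -54 (Q(N) = -9*6 = -54)
Q(S(-8)) - G(64) = -54 - (48 + 24*64) = -54 - (48 + 1536) = -54 - 1*1584 = -54 - 1584 = -1638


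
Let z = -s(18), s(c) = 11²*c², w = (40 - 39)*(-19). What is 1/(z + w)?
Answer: -1/39223 ≈ -2.5495e-5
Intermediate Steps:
w = -19 (w = 1*(-19) = -19)
s(c) = 121*c²
z = -39204 (z = -121*18² = -121*324 = -1*39204 = -39204)
1/(z + w) = 1/(-39204 - 19) = 1/(-39223) = -1/39223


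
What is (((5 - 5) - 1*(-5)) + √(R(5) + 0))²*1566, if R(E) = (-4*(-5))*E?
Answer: 352350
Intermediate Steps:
R(E) = 20*E
(((5 - 5) - 1*(-5)) + √(R(5) + 0))²*1566 = (((5 - 5) - 1*(-5)) + √(20*5 + 0))²*1566 = ((0 + 5) + √(100 + 0))²*1566 = (5 + √100)²*1566 = (5 + 10)²*1566 = 15²*1566 = 225*1566 = 352350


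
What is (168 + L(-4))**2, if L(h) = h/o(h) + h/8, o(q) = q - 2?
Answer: 1018081/36 ≈ 28280.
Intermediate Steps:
o(q) = -2 + q
L(h) = h/8 + h/(-2 + h) (L(h) = h/(-2 + h) + h/8 = h/8 + h/(-2 + h))
(168 + L(-4))**2 = (168 + (1/8)*(-4)*(6 - 4)/(-2 - 4))**2 = (168 + (1/8)*(-4)*2/(-6))**2 = (168 + (1/8)*(-4)*(-1/6)*2)**2 = (168 + 1/6)**2 = (1009/6)**2 = 1018081/36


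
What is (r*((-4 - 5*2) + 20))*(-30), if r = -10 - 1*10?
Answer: 3600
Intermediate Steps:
r = -20 (r = -10 - 10 = -20)
(r*((-4 - 5*2) + 20))*(-30) = -20*((-4 - 5*2) + 20)*(-30) = -20*((-4 - 10) + 20)*(-30) = -20*(-14 + 20)*(-30) = -20*6*(-30) = -120*(-30) = 3600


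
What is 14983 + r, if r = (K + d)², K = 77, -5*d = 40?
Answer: 19744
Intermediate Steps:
d = -8 (d = -⅕*40 = -8)
r = 4761 (r = (77 - 8)² = 69² = 4761)
14983 + r = 14983 + 4761 = 19744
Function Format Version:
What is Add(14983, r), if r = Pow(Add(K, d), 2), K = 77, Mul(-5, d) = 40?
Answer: 19744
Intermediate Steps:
d = -8 (d = Mul(Rational(-1, 5), 40) = -8)
r = 4761 (r = Pow(Add(77, -8), 2) = Pow(69, 2) = 4761)
Add(14983, r) = Add(14983, 4761) = 19744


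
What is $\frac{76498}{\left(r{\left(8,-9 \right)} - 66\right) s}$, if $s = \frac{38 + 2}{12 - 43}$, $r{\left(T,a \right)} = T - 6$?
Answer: $\frac{1185719}{1280} \approx 926.34$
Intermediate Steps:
$r{\left(T,a \right)} = -6 + T$ ($r{\left(T,a \right)} = T - 6 = -6 + T$)
$s = - \frac{40}{31}$ ($s = \frac{40}{-31} = 40 \left(- \frac{1}{31}\right) = - \frac{40}{31} \approx -1.2903$)
$\frac{76498}{\left(r{\left(8,-9 \right)} - 66\right) s} = \frac{76498}{\left(\left(-6 + 8\right) - 66\right) \left(- \frac{40}{31}\right)} = \frac{76498}{\left(2 - 66\right) \left(- \frac{40}{31}\right)} = \frac{76498}{\left(-64\right) \left(- \frac{40}{31}\right)} = \frac{76498}{\frac{2560}{31}} = 76498 \cdot \frac{31}{2560} = \frac{1185719}{1280}$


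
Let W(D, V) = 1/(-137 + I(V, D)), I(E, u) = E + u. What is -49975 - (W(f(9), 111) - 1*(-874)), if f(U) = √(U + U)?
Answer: -16729308/329 + 3*√2/658 ≈ -50849.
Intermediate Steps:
f(U) = √2*√U (f(U) = √(2*U) = √2*√U)
W(D, V) = 1/(-137 + D + V) (W(D, V) = 1/(-137 + (V + D)) = 1/(-137 + (D + V)) = 1/(-137 + D + V))
-49975 - (W(f(9), 111) - 1*(-874)) = -49975 - (1/(-137 + √2*√9 + 111) - 1*(-874)) = -49975 - (1/(-137 + √2*3 + 111) + 874) = -49975 - (1/(-137 + 3*√2 + 111) + 874) = -49975 - (1/(-26 + 3*√2) + 874) = -49975 - (874 + 1/(-26 + 3*√2)) = -49975 + (-874 - 1/(-26 + 3*√2)) = -50849 - 1/(-26 + 3*√2)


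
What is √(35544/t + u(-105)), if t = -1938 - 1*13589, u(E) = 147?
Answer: 5*√1395520179/15527 ≈ 12.030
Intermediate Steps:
t = -15527 (t = -1938 - 13589 = -15527)
√(35544/t + u(-105)) = √(35544/(-15527) + 147) = √(35544*(-1/15527) + 147) = √(-35544/15527 + 147) = √(2246925/15527) = 5*√1395520179/15527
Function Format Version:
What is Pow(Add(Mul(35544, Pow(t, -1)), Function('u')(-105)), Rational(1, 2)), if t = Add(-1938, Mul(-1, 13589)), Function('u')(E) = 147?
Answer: Mul(Rational(5, 15527), Pow(1395520179, Rational(1, 2))) ≈ 12.030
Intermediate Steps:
t = -15527 (t = Add(-1938, -13589) = -15527)
Pow(Add(Mul(35544, Pow(t, -1)), Function('u')(-105)), Rational(1, 2)) = Pow(Add(Mul(35544, Pow(-15527, -1)), 147), Rational(1, 2)) = Pow(Add(Mul(35544, Rational(-1, 15527)), 147), Rational(1, 2)) = Pow(Add(Rational(-35544, 15527), 147), Rational(1, 2)) = Pow(Rational(2246925, 15527), Rational(1, 2)) = Mul(Rational(5, 15527), Pow(1395520179, Rational(1, 2)))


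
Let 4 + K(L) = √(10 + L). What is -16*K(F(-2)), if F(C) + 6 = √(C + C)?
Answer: 64 - 16*√(4 + 2*I) ≈ 31.069 - 7.7739*I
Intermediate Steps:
F(C) = -6 + √2*√C (F(C) = -6 + √(C + C) = -6 + √(2*C) = -6 + √2*√C)
K(L) = -4 + √(10 + L)
-16*K(F(-2)) = -16*(-4 + √(10 + (-6 + √2*√(-2)))) = -16*(-4 + √(10 + (-6 + √2*(I*√2)))) = -16*(-4 + √(10 + (-6 + 2*I))) = -16*(-4 + √(4 + 2*I)) = 64 - 16*√(4 + 2*I)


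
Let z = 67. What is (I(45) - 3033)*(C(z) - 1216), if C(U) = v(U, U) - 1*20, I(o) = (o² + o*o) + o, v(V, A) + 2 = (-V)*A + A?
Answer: -6010920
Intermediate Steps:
v(V, A) = -2 + A - A*V (v(V, A) = -2 + ((-V)*A + A) = -2 + (-A*V + A) = -2 + (A - A*V) = -2 + A - A*V)
I(o) = o + 2*o² (I(o) = (o² + o²) + o = 2*o² + o = o + 2*o²)
C(U) = -22 + U - U² (C(U) = (-2 + U - U*U) - 1*20 = (-2 + U - U²) - 20 = -22 + U - U²)
(I(45) - 3033)*(C(z) - 1216) = (45*(1 + 2*45) - 3033)*((-22 + 67 - 1*67²) - 1216) = (45*(1 + 90) - 3033)*((-22 + 67 - 1*4489) - 1216) = (45*91 - 3033)*((-22 + 67 - 4489) - 1216) = (4095 - 3033)*(-4444 - 1216) = 1062*(-5660) = -6010920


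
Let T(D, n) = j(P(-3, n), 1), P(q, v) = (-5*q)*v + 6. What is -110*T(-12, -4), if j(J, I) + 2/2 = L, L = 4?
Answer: -330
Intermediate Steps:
P(q, v) = 6 - 5*q*v (P(q, v) = -5*q*v + 6 = 6 - 5*q*v)
j(J, I) = 3 (j(J, I) = -1 + 4 = 3)
T(D, n) = 3
-110*T(-12, -4) = -110*3 = -330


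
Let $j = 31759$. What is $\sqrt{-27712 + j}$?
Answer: $\sqrt{4047} \approx 63.616$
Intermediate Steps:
$\sqrt{-27712 + j} = \sqrt{-27712 + 31759} = \sqrt{4047}$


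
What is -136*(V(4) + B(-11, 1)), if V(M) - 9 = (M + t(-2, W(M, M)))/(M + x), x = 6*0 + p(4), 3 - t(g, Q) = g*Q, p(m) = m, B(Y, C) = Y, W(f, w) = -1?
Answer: 187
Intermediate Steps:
t(g, Q) = 3 - Q*g (t(g, Q) = 3 - g*Q = 3 - Q*g)
x = 4 (x = 6*0 + 4 = 0 + 4 = 4)
V(M) = 9 + (1 + M)/(4 + M) (V(M) = 9 + (M + (3 - 1*(-1)*(-2)))/(M + 4) = 9 + (M + (3 - 2))/(4 + M) = 9 + (M + 1)/(4 + M) = 9 + (1 + M)/(4 + M))
-136*(V(4) + B(-11, 1)) = -136*((37 + 10*4)/(4 + 4) - 11) = -136*((37 + 40)/8 - 11) = -136*((⅛)*77 - 11) = -136*(77/8 - 11) = -136*(-11/8) = 187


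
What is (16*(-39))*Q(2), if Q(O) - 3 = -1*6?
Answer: 1872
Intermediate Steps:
Q(O) = -3 (Q(O) = 3 - 1*6 = 3 - 6 = -3)
(16*(-39))*Q(2) = (16*(-39))*(-3) = -624*(-3) = 1872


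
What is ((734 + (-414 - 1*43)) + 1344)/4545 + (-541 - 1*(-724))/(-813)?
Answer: 162046/1231695 ≈ 0.13156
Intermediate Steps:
((734 + (-414 - 1*43)) + 1344)/4545 + (-541 - 1*(-724))/(-813) = ((734 + (-414 - 43)) + 1344)*(1/4545) + (-541 + 724)*(-1/813) = ((734 - 457) + 1344)*(1/4545) + 183*(-1/813) = (277 + 1344)*(1/4545) - 61/271 = 1621*(1/4545) - 61/271 = 1621/4545 - 61/271 = 162046/1231695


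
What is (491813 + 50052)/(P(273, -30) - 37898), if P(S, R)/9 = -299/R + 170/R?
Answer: -5418650/378593 ≈ -14.313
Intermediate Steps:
P(S, R) = -1161/R (P(S, R) = 9*(-299/R + 170/R) = 9*(-129/R) = -1161/R)
(491813 + 50052)/(P(273, -30) - 37898) = (491813 + 50052)/(-1161/(-30) - 37898) = 541865/(-1161*(-1/30) - 37898) = 541865/(387/10 - 37898) = 541865/(-378593/10) = 541865*(-10/378593) = -5418650/378593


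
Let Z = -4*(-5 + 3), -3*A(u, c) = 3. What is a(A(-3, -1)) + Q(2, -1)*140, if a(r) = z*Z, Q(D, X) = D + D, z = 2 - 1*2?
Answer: 560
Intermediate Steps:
z = 0 (z = 2 - 2 = 0)
A(u, c) = -1 (A(u, c) = -⅓*3 = -1)
Z = 8 (Z = -4*(-2) = 8)
Q(D, X) = 2*D
a(r) = 0 (a(r) = 0*8 = 0)
a(A(-3, -1)) + Q(2, -1)*140 = 0 + (2*2)*140 = 0 + 4*140 = 0 + 560 = 560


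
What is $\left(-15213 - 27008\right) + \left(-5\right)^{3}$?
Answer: $-42346$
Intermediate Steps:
$\left(-15213 - 27008\right) + \left(-5\right)^{3} = -42221 - 125 = -42346$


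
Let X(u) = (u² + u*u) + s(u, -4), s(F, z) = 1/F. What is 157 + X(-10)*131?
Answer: 263439/10 ≈ 26344.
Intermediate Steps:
X(u) = 1/u + 2*u² (X(u) = (u² + u*u) + 1/u = (u² + u²) + 1/u = 2*u² + 1/u = 1/u + 2*u²)
157 + X(-10)*131 = 157 + ((1 + 2*(-10)³)/(-10))*131 = 157 - (1 + 2*(-1000))/10*131 = 157 - (1 - 2000)/10*131 = 157 - ⅒*(-1999)*131 = 157 + (1999/10)*131 = 157 + 261869/10 = 263439/10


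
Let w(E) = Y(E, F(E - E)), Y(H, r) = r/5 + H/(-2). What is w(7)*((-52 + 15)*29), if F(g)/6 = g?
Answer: 7511/2 ≈ 3755.5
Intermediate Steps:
F(g) = 6*g
Y(H, r) = -H/2 + r/5 (Y(H, r) = r*(⅕) + H*(-½) = r/5 - H/2 = -H/2 + r/5)
w(E) = -E/2 (w(E) = -E/2 + (6*(E - E))/5 = -E/2 + (6*0)/5 = -E/2 + (⅕)*0 = -E/2 + 0 = -E/2)
w(7)*((-52 + 15)*29) = (-½*7)*((-52 + 15)*29) = -(-259)*29/2 = -7/2*(-1073) = 7511/2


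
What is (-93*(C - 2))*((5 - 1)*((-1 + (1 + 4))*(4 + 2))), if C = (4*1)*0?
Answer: 17856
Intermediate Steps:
C = 0 (C = 4*0 = 0)
(-93*(C - 2))*((5 - 1)*((-1 + (1 + 4))*(4 + 2))) = (-93*(0 - 2))*((5 - 1)*((-1 + (1 + 4))*(4 + 2))) = (-93*(-2))*(4*((-1 + 5)*6)) = 186*(4*(4*6)) = 186*(4*24) = 186*96 = 17856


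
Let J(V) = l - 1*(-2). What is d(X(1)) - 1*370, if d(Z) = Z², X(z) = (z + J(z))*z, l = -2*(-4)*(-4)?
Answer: 471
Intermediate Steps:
l = -32 (l = 8*(-4) = -32)
J(V) = -30 (J(V) = -32 - 1*(-2) = -32 + 2 = -30)
X(z) = z*(-30 + z) (X(z) = (z - 30)*z = (-30 + z)*z = z*(-30 + z))
d(X(1)) - 1*370 = (1*(-30 + 1))² - 1*370 = (1*(-29))² - 370 = (-29)² - 370 = 841 - 370 = 471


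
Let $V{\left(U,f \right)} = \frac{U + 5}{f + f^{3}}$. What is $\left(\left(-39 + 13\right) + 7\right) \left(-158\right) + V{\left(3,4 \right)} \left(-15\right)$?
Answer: $\frac{51004}{17} \approx 3000.2$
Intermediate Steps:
$V{\left(U,f \right)} = \frac{5 + U}{f + f^{3}}$
$\left(\left(-39 + 13\right) + 7\right) \left(-158\right) + V{\left(3,4 \right)} \left(-15\right) = \left(\left(-39 + 13\right) + 7\right) \left(-158\right) + \frac{5 + 3}{4 + 4^{3}} \left(-15\right) = \left(-26 + 7\right) \left(-158\right) + \frac{1}{4 + 64} \cdot 8 \left(-15\right) = \left(-19\right) \left(-158\right) + \frac{1}{68} \cdot 8 \left(-15\right) = 3002 + \frac{1}{68} \cdot 8 \left(-15\right) = 3002 + \frac{2}{17} \left(-15\right) = 3002 - \frac{30}{17} = \frac{51004}{17}$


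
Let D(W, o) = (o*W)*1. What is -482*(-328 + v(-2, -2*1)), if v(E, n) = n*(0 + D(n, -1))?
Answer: 160024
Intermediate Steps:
D(W, o) = W*o (D(W, o) = (W*o)*1 = W*o)
v(E, n) = -n**2 (v(E, n) = n*(0 + n*(-1)) = n*(0 - n) = n*(-n) = -n**2)
-482*(-328 + v(-2, -2*1)) = -482*(-328 - (-2*1)**2) = -482*(-328 - 1*(-2)**2) = -482*(-328 - 1*4) = -482*(-328 - 4) = -482*(-332) = 160024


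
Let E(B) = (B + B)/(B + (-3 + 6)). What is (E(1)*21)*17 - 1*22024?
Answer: -43691/2 ≈ -21846.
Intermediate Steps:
E(B) = 2*B/(3 + B) (E(B) = (2*B)/(B + 3) = (2*B)/(3 + B) = 2*B/(3 + B))
(E(1)*21)*17 - 1*22024 = ((2*1/(3 + 1))*21)*17 - 1*22024 = ((2*1/4)*21)*17 - 22024 = ((2*1*(¼))*21)*17 - 22024 = ((½)*21)*17 - 22024 = (21/2)*17 - 22024 = 357/2 - 22024 = -43691/2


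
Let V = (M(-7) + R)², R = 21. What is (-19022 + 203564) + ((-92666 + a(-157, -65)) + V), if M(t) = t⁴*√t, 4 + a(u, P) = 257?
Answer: -40261037 + 100842*I*√7 ≈ -4.0261e+7 + 2.668e+5*I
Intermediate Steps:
a(u, P) = 253 (a(u, P) = -4 + 257 = 253)
M(t) = t^(9/2)
V = (21 + 2401*I*√7)² (V = ((-7)^(9/2) + 21)² = (2401*I*√7 + 21)² = (21 + 2401*I*√7)² ≈ -4.0353e+7 + 2.668e+5*I)
(-19022 + 203564) + ((-92666 + a(-157, -65)) + V) = (-19022 + 203564) + ((-92666 + 253) + (-40353166 + 100842*I*√7)) = 184542 + (-92413 + (-40353166 + 100842*I*√7)) = 184542 + (-40445579 + 100842*I*√7) = -40261037 + 100842*I*√7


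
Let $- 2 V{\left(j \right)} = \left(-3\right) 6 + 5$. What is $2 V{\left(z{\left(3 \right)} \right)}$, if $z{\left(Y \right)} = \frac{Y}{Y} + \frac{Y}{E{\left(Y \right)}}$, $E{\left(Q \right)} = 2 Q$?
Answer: $13$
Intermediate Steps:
$z{\left(Y \right)} = \frac{3}{2}$ ($z{\left(Y \right)} = \frac{Y}{Y} + \frac{Y}{2 Y} = 1 + Y \frac{1}{2 Y} = 1 + \frac{1}{2} = \frac{3}{2}$)
$V{\left(j \right)} = \frac{13}{2}$ ($V{\left(j \right)} = - \frac{\left(-3\right) 6 + 5}{2} = - \frac{-18 + 5}{2} = \left(- \frac{1}{2}\right) \left(-13\right) = \frac{13}{2}$)
$2 V{\left(z{\left(3 \right)} \right)} = 2 \cdot \frac{13}{2} = 13$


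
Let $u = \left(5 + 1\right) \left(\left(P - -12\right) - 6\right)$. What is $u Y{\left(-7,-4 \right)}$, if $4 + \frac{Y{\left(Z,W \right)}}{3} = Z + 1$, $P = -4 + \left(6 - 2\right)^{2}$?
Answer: $-3240$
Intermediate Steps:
$P = 12$ ($P = -4 + 4^{2} = -4 + 16 = 12$)
$u = 108$ ($u = \left(5 + 1\right) \left(\left(12 - -12\right) - 6\right) = 6 \left(\left(12 + 12\right) - 6\right) = 6 \left(24 - 6\right) = 6 \cdot 18 = 108$)
$Y{\left(Z,W \right)} = -9 + 3 Z$ ($Y{\left(Z,W \right)} = -12 + 3 \left(Z + 1\right) = -12 + 3 \left(1 + Z\right) = -12 + \left(3 + 3 Z\right) = -9 + 3 Z$)
$u Y{\left(-7,-4 \right)} = 108 \left(-9 + 3 \left(-7\right)\right) = 108 \left(-9 - 21\right) = 108 \left(-30\right) = -3240$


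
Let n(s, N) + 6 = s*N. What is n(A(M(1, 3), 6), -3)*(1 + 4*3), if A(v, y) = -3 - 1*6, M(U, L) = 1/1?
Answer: 273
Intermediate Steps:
M(U, L) = 1
A(v, y) = -9 (A(v, y) = -3 - 6 = -9)
n(s, N) = -6 + N*s (n(s, N) = -6 + s*N = -6 + N*s)
n(A(M(1, 3), 6), -3)*(1 + 4*3) = (-6 - 3*(-9))*(1 + 4*3) = (-6 + 27)*(1 + 12) = 21*13 = 273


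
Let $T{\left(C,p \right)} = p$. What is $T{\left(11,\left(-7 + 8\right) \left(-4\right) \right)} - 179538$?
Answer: $-179542$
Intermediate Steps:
$T{\left(11,\left(-7 + 8\right) \left(-4\right) \right)} - 179538 = \left(-7 + 8\right) \left(-4\right) - 179538 = 1 \left(-4\right) - 179538 = -4 - 179538 = -179542$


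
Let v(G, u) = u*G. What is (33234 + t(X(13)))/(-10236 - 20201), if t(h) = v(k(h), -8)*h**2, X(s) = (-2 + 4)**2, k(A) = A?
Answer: -32722/30437 ≈ -1.0751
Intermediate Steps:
v(G, u) = G*u
X(s) = 4 (X(s) = 2**2 = 4)
t(h) = -8*h**3 (t(h) = (h*(-8))*h**2 = (-8*h)*h**2 = -8*h**3)
(33234 + t(X(13)))/(-10236 - 20201) = (33234 - 8*4**3)/(-10236 - 20201) = (33234 - 8*64)/(-30437) = (33234 - 512)*(-1/30437) = 32722*(-1/30437) = -32722/30437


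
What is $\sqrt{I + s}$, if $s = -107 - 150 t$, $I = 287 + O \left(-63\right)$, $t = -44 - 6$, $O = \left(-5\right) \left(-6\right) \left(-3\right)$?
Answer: $5 \sqrt{534} \approx 115.54$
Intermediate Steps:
$O = -90$ ($O = 30 \left(-3\right) = -90$)
$t = -50$ ($t = -44 - 6 = -50$)
$I = 5957$ ($I = 287 - -5670 = 287 + 5670 = 5957$)
$s = 7393$ ($s = -107 - -7500 = -107 + 7500 = 7393$)
$\sqrt{I + s} = \sqrt{5957 + 7393} = \sqrt{13350} = 5 \sqrt{534}$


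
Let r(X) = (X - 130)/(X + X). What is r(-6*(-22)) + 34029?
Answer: 4491829/132 ≈ 34029.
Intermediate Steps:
r(X) = (-130 + X)/(2*X) (r(X) = (-130 + X)/((2*X)) = (-130 + X)*(1/(2*X)) = (-130 + X)/(2*X))
r(-6*(-22)) + 34029 = (-130 - 6*(-22))/(2*((-6*(-22)))) + 34029 = (½)*(-130 + 132)/132 + 34029 = (½)*(1/132)*2 + 34029 = 1/132 + 34029 = 4491829/132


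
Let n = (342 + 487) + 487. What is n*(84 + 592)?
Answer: 889616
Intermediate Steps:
n = 1316 (n = 829 + 487 = 1316)
n*(84 + 592) = 1316*(84 + 592) = 1316*676 = 889616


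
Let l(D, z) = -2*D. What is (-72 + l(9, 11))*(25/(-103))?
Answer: 2250/103 ≈ 21.845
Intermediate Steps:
(-72 + l(9, 11))*(25/(-103)) = (-72 - 2*9)*(25/(-103)) = (-72 - 18)*(25*(-1/103)) = -90*(-25/103) = 2250/103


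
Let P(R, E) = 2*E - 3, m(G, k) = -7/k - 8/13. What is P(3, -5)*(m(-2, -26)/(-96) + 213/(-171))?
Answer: 58901/3648 ≈ 16.146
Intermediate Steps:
m(G, k) = -8/13 - 7/k (m(G, k) = -7/k - 8*1/13 = -7/k - 8/13 = -8/13 - 7/k)
P(R, E) = -3 + 2*E
P(3, -5)*(m(-2, -26)/(-96) + 213/(-171)) = (-3 + 2*(-5))*((-8/13 - 7/(-26))/(-96) + 213/(-171)) = (-3 - 10)*((-8/13 - 7*(-1/26))*(-1/96) + 213*(-1/171)) = -13*((-8/13 + 7/26)*(-1/96) - 71/57) = -13*(-9/26*(-1/96) - 71/57) = -13*(3/832 - 71/57) = -13*(-58901/47424) = 58901/3648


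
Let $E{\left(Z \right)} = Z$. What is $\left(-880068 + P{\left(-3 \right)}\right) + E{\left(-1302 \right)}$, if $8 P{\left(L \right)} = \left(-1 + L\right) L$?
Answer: $- \frac{1762737}{2} \approx -8.8137 \cdot 10^{5}$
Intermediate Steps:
$P{\left(L \right)} = \frac{L \left(-1 + L\right)}{8}$ ($P{\left(L \right)} = \frac{\left(-1 + L\right) L}{8} = \frac{L \left(-1 + L\right)}{8}$)
$\left(-880068 + P{\left(-3 \right)}\right) + E{\left(-1302 \right)} = \left(-880068 + \frac{1}{8} \left(-3\right) \left(-1 - 3\right)\right) - 1302 = \left(-880068 + \frac{1}{8} \left(-3\right) \left(-4\right)\right) - 1302 = \left(-880068 + \frac{3}{2}\right) - 1302 = - \frac{1760133}{2} - 1302 = - \frac{1762737}{2}$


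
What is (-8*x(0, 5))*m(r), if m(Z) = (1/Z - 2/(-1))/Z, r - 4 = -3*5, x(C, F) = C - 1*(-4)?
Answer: 672/121 ≈ 5.5537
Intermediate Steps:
x(C, F) = 4 + C (x(C, F) = C + 4 = 4 + C)
r = -11 (r = 4 - 3*5 = 4 - 15 = -11)
m(Z) = (2 + 1/Z)/Z (m(Z) = (1/Z - 2*(-1))/Z = (1/Z + 2)/Z = (2 + 1/Z)/Z)
(-8*x(0, 5))*m(r) = (-8*(4 + 0))*((1 + 2*(-11))/(-11)**2) = (-8*4)*((1 - 22)/121) = -32*(-21)/121 = -32*(-21/121) = 672/121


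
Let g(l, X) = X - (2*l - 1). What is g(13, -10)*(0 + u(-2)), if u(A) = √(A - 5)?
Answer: -35*I*√7 ≈ -92.601*I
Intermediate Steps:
u(A) = √(-5 + A)
g(l, X) = 1 + X - 2*l (g(l, X) = X - (-1 + 2*l) = X + (1 - 2*l) = 1 + X - 2*l)
g(13, -10)*(0 + u(-2)) = (1 - 10 - 2*13)*(0 + √(-5 - 2)) = (1 - 10 - 26)*(0 + √(-7)) = -35*(0 + I*√7) = -35*I*√7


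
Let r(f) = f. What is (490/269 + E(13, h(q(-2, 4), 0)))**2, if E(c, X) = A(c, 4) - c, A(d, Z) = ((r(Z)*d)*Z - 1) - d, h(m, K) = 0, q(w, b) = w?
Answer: 2418574041/72361 ≈ 33424.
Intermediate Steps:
A(d, Z) = -1 - d + d*Z**2 (A(d, Z) = ((Z*d)*Z - 1) - d = (d*Z**2 - 1) - d = (-1 + d*Z**2) - d = -1 - d + d*Z**2)
E(c, X) = -1 + 14*c (E(c, X) = (-1 - c + c*4**2) - c = (-1 - c + c*16) - c = (-1 - c + 16*c) - c = (-1 + 15*c) - c = -1 + 14*c)
(490/269 + E(13, h(q(-2, 4), 0)))**2 = (490/269 + (-1 + 14*13))**2 = (490*(1/269) + (-1 + 182))**2 = (490/269 + 181)**2 = (49179/269)**2 = 2418574041/72361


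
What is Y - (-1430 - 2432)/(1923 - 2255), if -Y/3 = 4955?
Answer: -2469521/166 ≈ -14877.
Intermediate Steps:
Y = -14865 (Y = -3*4955 = -14865)
Y - (-1430 - 2432)/(1923 - 2255) = -14865 - (-1430 - 2432)/(1923 - 2255) = -14865 - (-3862)/(-332) = -14865 - (-3862)*(-1)/332 = -14865 - 1*1931/166 = -14865 - 1931/166 = -2469521/166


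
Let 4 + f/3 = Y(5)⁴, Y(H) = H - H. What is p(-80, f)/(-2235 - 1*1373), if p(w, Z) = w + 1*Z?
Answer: 23/902 ≈ 0.025499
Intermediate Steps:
Y(H) = 0
f = -12 (f = -12 + 3*0⁴ = -12 + 3*0 = -12 + 0 = -12)
p(w, Z) = Z + w (p(w, Z) = w + Z = Z + w)
p(-80, f)/(-2235 - 1*1373) = (-12 - 80)/(-2235 - 1*1373) = -92/(-2235 - 1373) = -92/(-3608) = -92*(-1/3608) = 23/902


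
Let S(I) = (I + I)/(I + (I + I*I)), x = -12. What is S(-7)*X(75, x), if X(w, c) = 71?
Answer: -142/5 ≈ -28.400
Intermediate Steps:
S(I) = 2*I/(I**2 + 2*I) (S(I) = (2*I)/(I + (I + I**2)) = (2*I)/(I**2 + 2*I) = 2*I/(I**2 + 2*I))
S(-7)*X(75, x) = (2/(2 - 7))*71 = (2/(-5))*71 = (2*(-1/5))*71 = -2/5*71 = -142/5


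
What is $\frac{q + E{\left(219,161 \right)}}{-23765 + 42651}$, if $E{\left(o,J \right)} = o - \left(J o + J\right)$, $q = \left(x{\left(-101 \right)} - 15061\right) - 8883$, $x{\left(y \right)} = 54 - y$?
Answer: $- \frac{29495}{9443} \approx -3.1235$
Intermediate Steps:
$q = -23789$ ($q = \left(\left(54 - -101\right) - 15061\right) - 8883 = \left(\left(54 + 101\right) - 15061\right) - 8883 = \left(155 - 15061\right) - 8883 = -14906 - 8883 = -23789$)
$E{\left(o,J \right)} = o - J - J o$ ($E{\left(o,J \right)} = o - \left(J + J o\right) = o - J - J o$)
$\frac{q + E{\left(219,161 \right)}}{-23765 + 42651} = \frac{-23789 - \left(-58 + 35259\right)}{-23765 + 42651} = \frac{-23789 - 35201}{18886} = \left(-23789 - 35201\right) \frac{1}{18886} = \left(-58990\right) \frac{1}{18886} = - \frac{29495}{9443}$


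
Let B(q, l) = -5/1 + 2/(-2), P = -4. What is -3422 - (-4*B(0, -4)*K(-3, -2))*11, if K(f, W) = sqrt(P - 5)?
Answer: -3422 - 792*I ≈ -3422.0 - 792.0*I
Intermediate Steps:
K(f, W) = 3*I (K(f, W) = sqrt(-4 - 5) = sqrt(-9) = 3*I)
B(q, l) = -6 (B(q, l) = -5*1 + 2*(-1/2) = -5 - 1 = -6)
-3422 - (-4*B(0, -4)*K(-3, -2))*11 = -3422 - (-(-24)*3*I)*11 = -3422 - (-(-72)*I)*11 = -3422 - 72*I*11 = -3422 - 792*I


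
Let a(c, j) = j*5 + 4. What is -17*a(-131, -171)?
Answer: 14467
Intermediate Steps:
a(c, j) = 4 + 5*j (a(c, j) = 5*j + 4 = 4 + 5*j)
-17*a(-131, -171) = -17*(4 + 5*(-171)) = -17*(4 - 855) = -17*(-851) = 14467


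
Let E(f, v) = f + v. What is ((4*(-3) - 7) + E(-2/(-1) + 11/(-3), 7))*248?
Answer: -10168/3 ≈ -3389.3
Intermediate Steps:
((4*(-3) - 7) + E(-2/(-1) + 11/(-3), 7))*248 = ((4*(-3) - 7) + ((-2/(-1) + 11/(-3)) + 7))*248 = ((-12 - 7) + ((-2*(-1) + 11*(-⅓)) + 7))*248 = (-19 + ((2 - 11/3) + 7))*248 = (-19 + (-5/3 + 7))*248 = (-19 + 16/3)*248 = -41/3*248 = -10168/3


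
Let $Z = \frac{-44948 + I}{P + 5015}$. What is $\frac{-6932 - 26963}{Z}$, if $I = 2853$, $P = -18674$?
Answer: $- \frac{92594361}{8419} \approx -10998.0$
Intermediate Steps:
$Z = \frac{42095}{13659}$ ($Z = \frac{-44948 + 2853}{-18674 + 5015} = - \frac{42095}{-13659} = \left(-42095\right) \left(- \frac{1}{13659}\right) = \frac{42095}{13659} \approx 3.0819$)
$\frac{-6932 - 26963}{Z} = \frac{-6932 - 26963}{\frac{42095}{13659}} = \left(-6932 - 26963\right) \frac{13659}{42095} = \left(-33895\right) \frac{13659}{42095} = - \frac{92594361}{8419}$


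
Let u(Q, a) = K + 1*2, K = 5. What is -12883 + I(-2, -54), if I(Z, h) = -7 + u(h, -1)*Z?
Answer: -12904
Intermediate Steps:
u(Q, a) = 7 (u(Q, a) = 5 + 1*2 = 5 + 2 = 7)
I(Z, h) = -7 + 7*Z
-12883 + I(-2, -54) = -12883 + (-7 + 7*(-2)) = -12883 + (-7 - 14) = -12883 - 21 = -12904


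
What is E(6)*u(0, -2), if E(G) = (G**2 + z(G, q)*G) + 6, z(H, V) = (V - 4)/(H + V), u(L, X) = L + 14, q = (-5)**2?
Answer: 19992/31 ≈ 644.90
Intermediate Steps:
q = 25
u(L, X) = 14 + L
z(H, V) = (-4 + V)/(H + V)
E(G) = 6 + G**2 + 21*G/(25 + G) (E(G) = (G**2 + ((-4 + 25)/(G + 25))*G) + 6 = (G**2 + (21/(25 + G))*G) + 6 = (G**2 + 21*G/(25 + G)) + 6 = 6 + G**2 + 21*G/(25 + G))
E(6)*u(0, -2) = ((21*6 + (6 + 6**2)*(25 + 6))/(25 + 6))*(14 + 0) = ((126 + (6 + 36)*31)/31)*14 = ((126 + 42*31)/31)*14 = ((126 + 1302)/31)*14 = ((1/31)*1428)*14 = (1428/31)*14 = 19992/31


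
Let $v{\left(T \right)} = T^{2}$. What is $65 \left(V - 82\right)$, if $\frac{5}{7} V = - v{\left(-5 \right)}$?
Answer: $-7605$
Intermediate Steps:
$V = -35$ ($V = \frac{7 \left(- \left(-5\right)^{2}\right)}{5} = \frac{7 \left(\left(-1\right) 25\right)}{5} = \frac{7}{5} \left(-25\right) = -35$)
$65 \left(V - 82\right) = 65 \left(-35 - 82\right) = 65 \left(-117\right) = -7605$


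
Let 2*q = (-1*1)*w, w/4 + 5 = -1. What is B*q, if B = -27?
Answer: -324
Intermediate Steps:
w = -24 (w = -20 + 4*(-1) = -20 - 4 = -24)
q = 12 (q = (-1*1*(-24))/2 = (-1*(-24))/2 = (½)*24 = 12)
B*q = -27*12 = -324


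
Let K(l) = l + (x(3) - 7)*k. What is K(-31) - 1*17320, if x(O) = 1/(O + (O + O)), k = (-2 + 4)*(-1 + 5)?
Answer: -156655/9 ≈ -17406.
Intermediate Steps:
k = 8 (k = 2*4 = 8)
x(O) = 1/(3*O) (x(O) = 1/(O + 2*O) = 1/(3*O))
K(l) = -496/9 + l (K(l) = l + ((⅓)/3 - 7)*8 = l + ((⅓)*(⅓) - 7)*8 = l + (⅑ - 7)*8 = l - 62/9*8 = l - 496/9 = -496/9 + l)
K(-31) - 1*17320 = (-496/9 - 31) - 1*17320 = -775/9 - 17320 = -156655/9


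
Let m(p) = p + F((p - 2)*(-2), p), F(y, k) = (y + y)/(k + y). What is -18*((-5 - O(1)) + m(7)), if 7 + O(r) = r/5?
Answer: -1392/5 ≈ -278.40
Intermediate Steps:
O(r) = -7 + r/5
F(y, k) = 2*y/(k + y) (F(y, k) = (2*y)/(k + y) = 2*y/(k + y))
m(p) = p + 2*(4 - 2*p)/(4 - p) (m(p) = p + 2*((p - 2)*(-2))/(p + (p - 2)*(-2)) = p + 2*((-2 + p)*(-2))/(p + (-2 + p)*(-2)) = p + 2*(4 - 2*p)/(p + (4 - 2*p)) = p + 2*(4 - 2*p)/(4 - p))
-18*((-5 - O(1)) + m(7)) = -18*((-5 - (-7 + (⅕)*1)) + (-8 + 7²)/(-4 + 7)) = -18*((-5 - (-7 + ⅕)) + (-8 + 49)/3) = -18*((-5 - 1*(-34/5)) + (⅓)*41) = -18*((-5 + 34/5) + 41/3) = -18*(9/5 + 41/3) = -18*232/15 = -1392/5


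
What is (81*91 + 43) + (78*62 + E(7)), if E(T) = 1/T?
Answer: 85751/7 ≈ 12250.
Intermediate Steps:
(81*91 + 43) + (78*62 + E(7)) = (81*91 + 43) + (78*62 + 1/7) = (7371 + 43) + (4836 + ⅐) = 7414 + 33853/7 = 85751/7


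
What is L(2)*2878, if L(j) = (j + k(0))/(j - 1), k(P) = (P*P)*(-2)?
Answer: 5756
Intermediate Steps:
k(P) = -2*P² (k(P) = P²*(-2) = -2*P²)
L(j) = j/(-1 + j) (L(j) = (j - 2*0²)/(j - 1) = (j - 2*0)/(-1 + j) = (j + 0)/(-1 + j) = j/(-1 + j))
L(2)*2878 = (2/(-1 + 2))*2878 = (2/1)*2878 = (2*1)*2878 = 2*2878 = 5756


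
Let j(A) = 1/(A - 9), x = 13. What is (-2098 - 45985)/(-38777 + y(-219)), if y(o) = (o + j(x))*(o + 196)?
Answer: 192332/134983 ≈ 1.4249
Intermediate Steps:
j(A) = 1/(-9 + A)
y(o) = (196 + o)*(¼ + o) (y(o) = (o + 1/(-9 + 13))*(o + 196) = (o + 1/4)*(196 + o) = (o + ¼)*(196 + o) = (¼ + o)*(196 + o) = (196 + o)*(¼ + o))
(-2098 - 45985)/(-38777 + y(-219)) = (-2098 - 45985)/(-38777 + (49 + (-219)² + (785/4)*(-219))) = -48083/(-38777 + (49 + 47961 - 171915/4)) = -48083/(-38777 + 20125/4) = -48083/(-134983/4) = -48083*(-4/134983) = 192332/134983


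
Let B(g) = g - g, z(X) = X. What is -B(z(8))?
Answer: 0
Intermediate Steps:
B(g) = 0
-B(z(8)) = -1*0 = 0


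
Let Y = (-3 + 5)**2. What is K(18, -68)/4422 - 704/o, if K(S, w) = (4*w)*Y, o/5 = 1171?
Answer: -4741664/12945405 ≈ -0.36628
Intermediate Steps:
o = 5855 (o = 5*1171 = 5855)
Y = 4 (Y = 2**2 = 4)
K(S, w) = 16*w (K(S, w) = (4*w)*4 = 16*w)
K(18, -68)/4422 - 704/o = (16*(-68))/4422 - 704/5855 = -1088*1/4422 - 704*1/5855 = -544/2211 - 704/5855 = -4741664/12945405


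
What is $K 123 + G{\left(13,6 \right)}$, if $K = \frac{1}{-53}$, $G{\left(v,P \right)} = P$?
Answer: $\frac{195}{53} \approx 3.6792$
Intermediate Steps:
$K = - \frac{1}{53} \approx -0.018868$
$K 123 + G{\left(13,6 \right)} = \left(- \frac{1}{53}\right) 123 + 6 = - \frac{123}{53} + 6 = \frac{195}{53}$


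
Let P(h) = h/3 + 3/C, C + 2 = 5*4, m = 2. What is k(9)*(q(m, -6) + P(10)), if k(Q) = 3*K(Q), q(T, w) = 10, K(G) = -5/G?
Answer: -45/2 ≈ -22.500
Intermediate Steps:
C = 18 (C = -2 + 5*4 = -2 + 20 = 18)
P(h) = ⅙ + h/3 (P(h) = h/3 + 3/18 = h*(⅓) + 3*(1/18) = h/3 + ⅙ = ⅙ + h/3)
k(Q) = -15/Q (k(Q) = 3*(-5/Q) = -15/Q)
k(9)*(q(m, -6) + P(10)) = (-15/9)*(10 + (⅙ + (⅓)*10)) = (-15*⅑)*(10 + (⅙ + 10/3)) = -5*(10 + 7/2)/3 = -5/3*27/2 = -45/2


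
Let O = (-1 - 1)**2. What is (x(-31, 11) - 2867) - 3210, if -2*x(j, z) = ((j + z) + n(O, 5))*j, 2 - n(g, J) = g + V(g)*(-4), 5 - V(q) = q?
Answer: -6356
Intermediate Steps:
V(q) = 5 - q
O = 4 (O = (-2)**2 = 4)
n(g, J) = 22 - 5*g (n(g, J) = 2 - (g + (5 - g)*(-4)) = 2 - (g + (-20 + 4*g)) = 2 - (-20 + 5*g) = 2 + (20 - 5*g) = 22 - 5*g)
x(j, z) = -j*(2 + j + z)/2 (x(j, z) = -((j + z) + (22 - 5*4))*j/2 = -((j + z) + (22 - 20))*j/2 = -((j + z) + 2)*j/2 = -(2 + j + z)*j/2 = -j*(2 + j + z)/2)
(x(-31, 11) - 2867) - 3210 = (-1/2*(-31)*(2 - 31 + 11) - 2867) - 3210 = (-1/2*(-31)*(-18) - 2867) - 3210 = (-279 - 2867) - 3210 = -3146 - 3210 = -6356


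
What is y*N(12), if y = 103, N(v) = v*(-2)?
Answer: -2472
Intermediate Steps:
N(v) = -2*v
y*N(12) = 103*(-2*12) = 103*(-24) = -2472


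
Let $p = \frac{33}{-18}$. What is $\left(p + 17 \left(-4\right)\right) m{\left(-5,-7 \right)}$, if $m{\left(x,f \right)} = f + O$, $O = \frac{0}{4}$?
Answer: $\frac{2933}{6} \approx 488.83$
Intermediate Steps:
$p = - \frac{11}{6}$ ($p = 33 \left(- \frac{1}{18}\right) = - \frac{11}{6} \approx -1.8333$)
$O = 0$ ($O = 0 \cdot \frac{1}{4} = 0$)
$m{\left(x,f \right)} = f$ ($m{\left(x,f \right)} = f + 0 = f$)
$\left(p + 17 \left(-4\right)\right) m{\left(-5,-7 \right)} = \left(- \frac{11}{6} + 17 \left(-4\right)\right) \left(-7\right) = \left(- \frac{11}{6} - 68\right) \left(-7\right) = \left(- \frac{419}{6}\right) \left(-7\right) = \frac{2933}{6}$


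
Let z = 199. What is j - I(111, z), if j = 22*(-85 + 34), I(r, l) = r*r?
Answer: -13443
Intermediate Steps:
I(r, l) = r²
j = -1122 (j = 22*(-51) = -1122)
j - I(111, z) = -1122 - 1*111² = -1122 - 1*12321 = -1122 - 12321 = -13443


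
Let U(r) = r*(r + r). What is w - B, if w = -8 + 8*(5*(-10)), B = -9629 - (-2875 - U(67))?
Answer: -2632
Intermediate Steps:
U(r) = 2*r² (U(r) = r*(2*r) = 2*r²)
B = 2224 (B = -9629 - (-2875 - 2*67²) = -9629 - (-2875 - 2*4489) = -9629 - (-2875 - 1*8978) = -9629 - (-2875 - 8978) = -9629 - 1*(-11853) = -9629 + 11853 = 2224)
w = -408 (w = -8 + 8*(-50) = -8 - 400 = -408)
w - B = -408 - 1*2224 = -408 - 2224 = -2632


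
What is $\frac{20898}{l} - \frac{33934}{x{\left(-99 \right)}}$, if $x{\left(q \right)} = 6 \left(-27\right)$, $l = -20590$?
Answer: $\frac{173828896}{833895} \approx 208.45$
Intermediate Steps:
$x{\left(q \right)} = -162$
$\frac{20898}{l} - \frac{33934}{x{\left(-99 \right)}} = \frac{20898}{-20590} - \frac{33934}{-162} = 20898 \left(- \frac{1}{20590}\right) - - \frac{16967}{81} = - \frac{10449}{10295} + \frac{16967}{81} = \frac{173828896}{833895}$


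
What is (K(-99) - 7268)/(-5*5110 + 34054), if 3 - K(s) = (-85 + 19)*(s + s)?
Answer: -20333/8504 ≈ -2.3910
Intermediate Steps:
K(s) = 3 + 132*s (K(s) = 3 - (-85 + 19)*(s + s) = 3 - (-66)*2*s = 3 - (-132)*s = 3 + 132*s)
(K(-99) - 7268)/(-5*5110 + 34054) = ((3 + 132*(-99)) - 7268)/(-5*5110 + 34054) = ((3 - 13068) - 7268)/(-25550 + 34054) = (-13065 - 7268)/8504 = -20333*1/8504 = -20333/8504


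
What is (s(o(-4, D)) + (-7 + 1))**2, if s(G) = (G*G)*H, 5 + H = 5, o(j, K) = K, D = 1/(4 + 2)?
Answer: 36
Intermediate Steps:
D = 1/6 ≈ 0.16667
H = 0 (H = -5 + 5 = 0)
s(G) = 0 (s(G) = (G*G)*0 = G**2*0 = 0)
(s(o(-4, D)) + (-7 + 1))**2 = (0 + (-7 + 1))**2 = (0 - 6)**2 = (-6)**2 = 36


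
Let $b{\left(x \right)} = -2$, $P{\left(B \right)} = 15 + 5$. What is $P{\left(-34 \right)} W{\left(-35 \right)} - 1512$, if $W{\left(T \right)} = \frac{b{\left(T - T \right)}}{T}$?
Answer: $- \frac{10576}{7} \approx -1510.9$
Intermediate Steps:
$P{\left(B \right)} = 20$
$W{\left(T \right)} = - \frac{2}{T}$
$P{\left(-34 \right)} W{\left(-35 \right)} - 1512 = 20 \left(- \frac{2}{-35}\right) - 1512 = 20 \left(\left(-2\right) \left(- \frac{1}{35}\right)\right) - 1512 = 20 \cdot \frac{2}{35} - 1512 = \frac{8}{7} - 1512 = - \frac{10576}{7}$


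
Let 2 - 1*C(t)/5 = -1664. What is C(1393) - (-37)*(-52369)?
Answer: -1929323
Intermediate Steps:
C(t) = 8330 (C(t) = 10 - 5*(-1664) = 10 + 8320 = 8330)
C(1393) - (-37)*(-52369) = 8330 - (-37)*(-52369) = 8330 - 1*1937653 = 8330 - 1937653 = -1929323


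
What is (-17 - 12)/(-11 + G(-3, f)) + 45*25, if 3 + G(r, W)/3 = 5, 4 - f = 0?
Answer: 5654/5 ≈ 1130.8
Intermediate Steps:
f = 4 (f = 4 - 1*0 = 4 + 0 = 4)
G(r, W) = 6 (G(r, W) = -9 + 3*5 = -9 + 15 = 6)
(-17 - 12)/(-11 + G(-3, f)) + 45*25 = (-17 - 12)/(-11 + 6) + 45*25 = -29/(-5) + 1125 = -29*(-⅕) + 1125 = 29/5 + 1125 = 5654/5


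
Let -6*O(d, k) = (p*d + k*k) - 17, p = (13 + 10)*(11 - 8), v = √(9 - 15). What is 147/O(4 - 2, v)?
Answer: -882/115 ≈ -7.6696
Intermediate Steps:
v = I*√6 (v = √(-6) = I*√6 ≈ 2.4495*I)
p = 69 (p = 23*3 = 69)
O(d, k) = 17/6 - 23*d/2 - k²/6 (O(d, k) = -((69*d + k*k) - 17)/6 = -((69*d + k²) - 17)/6 = -((k² + 69*d) - 17)/6 = -(-17 + k² + 69*d)/6 = 17/6 - 23*d/2 - k²/6)
147/O(4 - 2, v) = 147/(17/6 - 23*(4 - 2)/2 - (I*√6)²/6) = 147/(17/6 - 23/2*2 - ⅙*(-6)) = 147/(17/6 - 23 + 1) = 147/(-115/6) = 147*(-6/115) = -882/115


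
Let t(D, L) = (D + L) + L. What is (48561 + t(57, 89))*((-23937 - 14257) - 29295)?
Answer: -3293193244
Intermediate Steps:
t(D, L) = D + 2*L
(48561 + t(57, 89))*((-23937 - 14257) - 29295) = (48561 + (57 + 2*89))*((-23937 - 14257) - 29295) = (48561 + (57 + 178))*(-38194 - 29295) = (48561 + 235)*(-67489) = 48796*(-67489) = -3293193244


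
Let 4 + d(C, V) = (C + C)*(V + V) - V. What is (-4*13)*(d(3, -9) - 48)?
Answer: 7852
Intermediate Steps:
d(C, V) = -4 - V + 4*C*V (d(C, V) = -4 + ((C + C)*(V + V) - V) = -4 + ((2*C)*(2*V) - V) = -4 + (4*C*V - V) = -4 + (-V + 4*C*V) = -4 - V + 4*C*V)
(-4*13)*(d(3, -9) - 48) = (-4*13)*((-4 - 1*(-9) + 4*3*(-9)) - 48) = -52*((-4 + 9 - 108) - 48) = -52*(-103 - 48) = -52*(-151) = 7852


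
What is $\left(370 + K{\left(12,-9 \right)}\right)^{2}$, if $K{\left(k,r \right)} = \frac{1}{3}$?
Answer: $\frac{1234321}{9} \approx 1.3715 \cdot 10^{5}$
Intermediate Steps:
$K{\left(k,r \right)} = \frac{1}{3}$
$\left(370 + K{\left(12,-9 \right)}\right)^{2} = \left(370 + \frac{1}{3}\right)^{2} = \left(\frac{1111}{3}\right)^{2} = \frac{1234321}{9}$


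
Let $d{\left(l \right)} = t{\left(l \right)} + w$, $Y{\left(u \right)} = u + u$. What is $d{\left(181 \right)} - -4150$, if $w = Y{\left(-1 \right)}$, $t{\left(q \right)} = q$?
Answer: $4329$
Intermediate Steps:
$Y{\left(u \right)} = 2 u$
$w = -2$ ($w = 2 \left(-1\right) = -2$)
$d{\left(l \right)} = -2 + l$ ($d{\left(l \right)} = l - 2 = -2 + l$)
$d{\left(181 \right)} - -4150 = \left(-2 + 181\right) - -4150 = 179 + 4150 = 4329$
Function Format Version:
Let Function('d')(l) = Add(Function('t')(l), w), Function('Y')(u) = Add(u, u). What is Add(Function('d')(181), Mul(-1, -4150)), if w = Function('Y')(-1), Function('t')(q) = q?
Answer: 4329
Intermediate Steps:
Function('Y')(u) = Mul(2, u)
w = -2 (w = Mul(2, -1) = -2)
Function('d')(l) = Add(-2, l) (Function('d')(l) = Add(l, -2) = Add(-2, l))
Add(Function('d')(181), Mul(-1, -4150)) = Add(Add(-2, 181), Mul(-1, -4150)) = Add(179, 4150) = 4329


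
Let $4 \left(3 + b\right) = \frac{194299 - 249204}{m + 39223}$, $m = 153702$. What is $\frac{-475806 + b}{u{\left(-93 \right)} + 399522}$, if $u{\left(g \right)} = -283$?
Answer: $- \frac{73436372041}{61618547260} \approx -1.1918$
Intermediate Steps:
$b = - \frac{474001}{154340}$ ($b = -3 + \frac{\left(194299 - 249204\right) \frac{1}{153702 + 39223}}{4} = -3 + \frac{\left(-54905\right) \frac{1}{192925}}{4} = -3 + \frac{1}{4} \left(- \frac{10981}{38585}\right) = -3 - \frac{10981}{154340} = - \frac{474001}{154340} \approx -3.0711$)
$\frac{-475806 + b}{u{\left(-93 \right)} + 399522} = \frac{-475806 - \frac{474001}{154340}}{-283 + 399522} = - \frac{73436372041}{154340 \cdot 399239} = \left(- \frac{73436372041}{154340}\right) \frac{1}{399239} = - \frac{73436372041}{61618547260}$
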